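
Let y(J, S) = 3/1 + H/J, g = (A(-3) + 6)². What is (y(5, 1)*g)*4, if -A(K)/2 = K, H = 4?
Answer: 10944/5 ≈ 2188.8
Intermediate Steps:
A(K) = -2*K
g = 144 (g = (-2*(-3) + 6)² = (6 + 6)² = 12² = 144)
y(J, S) = 3 + 4/J (y(J, S) = 3/1 + 4/J = 3*1 + 4/J = 3 + 4/J)
(y(5, 1)*g)*4 = ((3 + 4/5)*144)*4 = ((3 + 4*(⅕))*144)*4 = ((3 + ⅘)*144)*4 = ((19/5)*144)*4 = (2736/5)*4 = 10944/5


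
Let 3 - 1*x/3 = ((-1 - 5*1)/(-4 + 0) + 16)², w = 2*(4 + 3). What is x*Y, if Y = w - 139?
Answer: 454875/4 ≈ 1.1372e+5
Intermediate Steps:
w = 14 (w = 2*7 = 14)
Y = -125 (Y = 14 - 139 = -125)
x = -3639/4 (x = 9 - 3*((-1 - 5*1)/(-4 + 0) + 16)² = 9 - 3*((-1 - 5)/(-4) + 16)² = 9 - 3*(-6*(-¼) + 16)² = 9 - 3*(3/2 + 16)² = 9 - 3*(35/2)² = 9 - 3*1225/4 = 9 - 3675/4 = -3639/4 ≈ -909.75)
x*Y = -3639/4*(-125) = 454875/4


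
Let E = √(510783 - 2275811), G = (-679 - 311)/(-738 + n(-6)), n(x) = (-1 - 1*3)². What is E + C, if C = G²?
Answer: 245025/130321 + 2*I*√441257 ≈ 1.8802 + 1328.5*I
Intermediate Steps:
n(x) = 16 (n(x) = (-1 - 3)² = (-4)² = 16)
G = 495/361 (G = (-679 - 311)/(-738 + 16) = -990/(-722) = -990*(-1/722) = 495/361 ≈ 1.3712)
E = 2*I*√441257 (E = √(-1765028) = 2*I*√441257 ≈ 1328.5*I)
C = 245025/130321 (C = (495/361)² = 245025/130321 ≈ 1.8802)
E + C = 2*I*√441257 + 245025/130321 = 245025/130321 + 2*I*√441257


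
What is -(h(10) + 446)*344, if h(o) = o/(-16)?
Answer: -153209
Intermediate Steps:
h(o) = -o/16 (h(o) = o*(-1/16) = -o/16)
-(h(10) + 446)*344 = -(-1/16*10 + 446)*344 = -(-5/8 + 446)*344 = -3563*344/8 = -1*153209 = -153209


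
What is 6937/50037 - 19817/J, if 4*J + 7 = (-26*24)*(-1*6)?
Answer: -3940409347/186988269 ≈ -21.073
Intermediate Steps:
J = 3737/4 (J = -7/4 + ((-26*24)*(-1*6))/4 = -7/4 + (-624*(-6))/4 = -7/4 + (¼)*3744 = -7/4 + 936 = 3737/4 ≈ 934.25)
6937/50037 - 19817/J = 6937/50037 - 19817/3737/4 = 6937*(1/50037) - 19817*4/3737 = 6937/50037 - 79268/3737 = -3940409347/186988269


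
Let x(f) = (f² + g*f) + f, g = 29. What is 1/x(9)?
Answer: 1/351 ≈ 0.0028490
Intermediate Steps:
x(f) = f² + 30*f (x(f) = (f² + 29*f) + f = f² + 30*f)
1/x(9) = 1/(9*(30 + 9)) = 1/(9*39) = 1/351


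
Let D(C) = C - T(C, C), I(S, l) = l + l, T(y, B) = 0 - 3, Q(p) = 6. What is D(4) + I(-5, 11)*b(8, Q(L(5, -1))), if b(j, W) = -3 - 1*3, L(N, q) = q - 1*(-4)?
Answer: -125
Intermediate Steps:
L(N, q) = 4 + q (L(N, q) = q + 4 = 4 + q)
b(j, W) = -6 (b(j, W) = -3 - 3 = -6)
T(y, B) = -3
I(S, l) = 2*l
D(C) = 3 + C (D(C) = C - 1*(-3) = C + 3 = 3 + C)
D(4) + I(-5, 11)*b(8, Q(L(5, -1))) = (3 + 4) + (2*11)*(-6) = 7 + 22*(-6) = 7 - 132 = -125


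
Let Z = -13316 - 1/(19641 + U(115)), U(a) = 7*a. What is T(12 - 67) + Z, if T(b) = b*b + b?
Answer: -211534317/20446 ≈ -10346.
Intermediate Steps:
Z = -272258937/20446 (Z = -13316 - 1/(19641 + 7*115) = -13316 - 1/(19641 + 805) = -13316 - 1/20446 = -272258937/20446 ≈ -13316.)
T(b) = b + b² (T(b) = b² + b = b + b²)
T(12 - 67) + Z = (12 - 67)*(1 + (12 - 67)) - 272258937/20446 = -55*(1 - 55) - 272258937/20446 = -55*(-54) - 272258937/20446 = 2970 - 272258937/20446 = -211534317/20446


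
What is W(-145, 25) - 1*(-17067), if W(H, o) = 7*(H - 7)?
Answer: 16003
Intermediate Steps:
W(H, o) = -49 + 7*H (W(H, o) = 7*(-7 + H) = -49 + 7*H)
W(-145, 25) - 1*(-17067) = (-49 + 7*(-145)) - 1*(-17067) = (-49 - 1015) + 17067 = -1064 + 17067 = 16003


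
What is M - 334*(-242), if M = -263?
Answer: 80565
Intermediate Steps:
M - 334*(-242) = -263 - 334*(-242) = -263 + 80828 = 80565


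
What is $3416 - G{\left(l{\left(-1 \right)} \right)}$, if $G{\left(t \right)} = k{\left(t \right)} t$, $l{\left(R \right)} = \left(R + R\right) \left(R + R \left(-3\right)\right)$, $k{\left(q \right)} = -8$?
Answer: $3384$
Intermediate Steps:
$l{\left(R \right)} = - 4 R^{2}$ ($l{\left(R \right)} = 2 R \left(R - 3 R\right) = 2 R \left(- 2 R\right) = - 4 R^{2}$)
$G{\left(t \right)} = - 8 t$
$3416 - G{\left(l{\left(-1 \right)} \right)} = 3416 - - 8 \left(- 4 \left(-1\right)^{2}\right) = 3416 - - 8 \left(\left(-4\right) 1\right) = 3416 - \left(-8\right) \left(-4\right) = 3416 - 32 = 3384$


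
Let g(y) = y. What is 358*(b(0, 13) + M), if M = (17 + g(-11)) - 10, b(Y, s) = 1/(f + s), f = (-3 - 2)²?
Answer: -27029/19 ≈ -1422.6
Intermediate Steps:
f = 25 (f = (-5)² = 25)
b(Y, s) = 1/(25 + s)
M = -4 (M = (17 - 11) - 10 = 6 - 10 = -4)
358*(b(0, 13) + M) = 358*(1/(25 + 13) - 4) = 358*(1/38 - 4) = 358*(-151/38) = -27029/19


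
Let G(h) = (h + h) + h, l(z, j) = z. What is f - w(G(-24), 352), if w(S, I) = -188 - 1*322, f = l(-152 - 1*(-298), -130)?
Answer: 656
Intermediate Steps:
G(h) = 3*h (G(h) = 2*h + h = 3*h)
f = 146 (f = -152 - 1*(-298) = -152 + 298 = 146)
w(S, I) = -510 (w(S, I) = -188 - 322 = -510)
f - w(G(-24), 352) = 146 - 1*(-510) = 146 + 510 = 656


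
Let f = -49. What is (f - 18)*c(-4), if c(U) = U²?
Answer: -1072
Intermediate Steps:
(f - 18)*c(-4) = (-49 - 18)*(-4)² = -67*16 = -1072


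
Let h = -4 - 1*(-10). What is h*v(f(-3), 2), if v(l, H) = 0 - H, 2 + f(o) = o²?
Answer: -12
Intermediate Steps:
f(o) = -2 + o²
v(l, H) = -H
h = 6 (h = -4 + 10 = 6)
h*v(f(-3), 2) = 6*(-1*2) = 6*(-2) = -12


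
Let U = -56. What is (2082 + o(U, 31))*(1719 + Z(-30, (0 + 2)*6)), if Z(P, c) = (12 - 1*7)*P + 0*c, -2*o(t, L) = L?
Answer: 6484677/2 ≈ 3.2423e+6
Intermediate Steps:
o(t, L) = -L/2
Z(P, c) = 5*P (Z(P, c) = (12 - 7)*P + 0 = 5*P + 0 = 5*P)
(2082 + o(U, 31))*(1719 + Z(-30, (0 + 2)*6)) = (2082 - ½*31)*(1719 + 5*(-30)) = (2082 - 31/2)*(1719 - 150) = (4133/2)*1569 = 6484677/2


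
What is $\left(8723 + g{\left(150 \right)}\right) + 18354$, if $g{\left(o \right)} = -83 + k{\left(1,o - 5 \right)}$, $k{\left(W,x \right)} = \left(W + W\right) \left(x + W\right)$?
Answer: $27286$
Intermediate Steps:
$k{\left(W,x \right)} = 2 W \left(W + x\right)$
$g{\left(o \right)} = -91 + 2 o$ ($g{\left(o \right)} = -83 + 2 \cdot 1 \left(1 + \left(o - 5\right)\right) = -83 + 2 \cdot 1 \left(1 + \left(-5 + o\right)\right) = -83 + 2 \cdot 1 \left(-4 + o\right) = -83 + \left(-8 + 2 o\right) = -91 + 2 o$)
$\left(8723 + g{\left(150 \right)}\right) + 18354 = \left(8723 + \left(-91 + 2 \cdot 150\right)\right) + 18354 = \left(8723 + \left(-91 + 300\right)\right) + 18354 = \left(8723 + 209\right) + 18354 = 8932 + 18354 = 27286$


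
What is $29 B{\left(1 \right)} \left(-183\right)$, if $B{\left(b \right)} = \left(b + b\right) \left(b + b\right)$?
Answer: $-21228$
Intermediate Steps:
$B{\left(b \right)} = 4 b^{2}$ ($B{\left(b \right)} = 2 b 2 b = 4 b^{2}$)
$29 B{\left(1 \right)} \left(-183\right) = 29 \cdot 4 \cdot 1^{2} \left(-183\right) = 29 \cdot 4 \cdot 1 \left(-183\right) = 29 \cdot 4 \left(-183\right) = 116 \left(-183\right) = -21228$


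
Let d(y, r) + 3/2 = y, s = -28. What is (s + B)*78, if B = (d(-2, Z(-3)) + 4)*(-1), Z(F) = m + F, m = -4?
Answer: -2223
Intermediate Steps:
Z(F) = -4 + F
d(y, r) = -3/2 + y
B = -1/2 (B = ((-3/2 - 2) + 4)*(-1) = (-7/2 + 4)*(-1) = (1/2)*(-1) = -1/2 ≈ -0.50000)
(s + B)*78 = (-28 - 1/2)*78 = -57/2*78 = -2223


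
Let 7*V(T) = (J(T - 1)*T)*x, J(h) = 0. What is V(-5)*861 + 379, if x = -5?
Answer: 379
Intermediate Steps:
V(T) = 0 (V(T) = ((0*T)*(-5))/7 = (0*(-5))/7 = (1/7)*0 = 0)
V(-5)*861 + 379 = 0*861 + 379 = 0 + 379 = 379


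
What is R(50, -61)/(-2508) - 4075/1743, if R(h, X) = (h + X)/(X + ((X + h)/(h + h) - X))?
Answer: -866200/364287 ≈ -2.3778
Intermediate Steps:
R(h, X) = 2*h (R(h, X) = (X + h)/(X + ((X + h)/((2*h)) - X)) = (X + h)/(X + ((X + h)*(1/(2*h)) - X)) = (X + h)/(X + ((X + h)/(2*h) - X)) = (X + h)/(X + (-X + (X + h)/(2*h))) = (X + h)/(((X + h)/(2*h))) = (X + h)*(2*h/(X + h)) = 2*h)
R(50, -61)/(-2508) - 4075/1743 = (2*50)/(-2508) - 4075/1743 = 100*(-1/2508) - 4075*1/1743 = -25/627 - 4075/1743 = -866200/364287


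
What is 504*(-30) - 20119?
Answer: -35239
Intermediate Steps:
504*(-30) - 20119 = -15120 - 20119 = -35239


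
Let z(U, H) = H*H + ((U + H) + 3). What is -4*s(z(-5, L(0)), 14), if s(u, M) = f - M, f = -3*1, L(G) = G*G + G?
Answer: 68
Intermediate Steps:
L(G) = G + G² (L(G) = G² + G = G + G²)
f = -3
z(U, H) = 3 + H + U + H² (z(U, H) = H² + ((H + U) + 3) = H² + (3 + H + U) = 3 + H + U + H²)
s(u, M) = -3 - M
-4*s(z(-5, L(0)), 14) = -4*(-3 - 1*14) = -4*(-3 - 14) = -4*(-17) = 68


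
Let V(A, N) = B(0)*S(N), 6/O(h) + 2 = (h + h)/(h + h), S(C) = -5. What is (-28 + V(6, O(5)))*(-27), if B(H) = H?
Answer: 756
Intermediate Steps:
O(h) = -6 (O(h) = 6/(-2 + (h + h)/(h + h)) = 6/(-2 + (2*h)/((2*h))) = 6/(-2 + (2*h)*(1/(2*h))) = 6/(-2 + 1) = 6/(-1) = 6*(-1) = -6)
V(A, N) = 0 (V(A, N) = 0*(-5) = 0)
(-28 + V(6, O(5)))*(-27) = (-28 + 0)*(-27) = -28*(-27) = 756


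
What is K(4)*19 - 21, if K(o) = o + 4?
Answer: 131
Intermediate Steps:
K(o) = 4 + o
K(4)*19 - 21 = (4 + 4)*19 - 21 = 8*19 - 21 = 152 - 21 = 131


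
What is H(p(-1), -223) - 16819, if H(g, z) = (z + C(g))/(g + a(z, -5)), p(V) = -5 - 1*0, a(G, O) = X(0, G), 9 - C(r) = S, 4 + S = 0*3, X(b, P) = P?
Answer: -639087/38 ≈ -16818.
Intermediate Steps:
S = -4 (S = -4 + 0*3 = -4 + 0 = -4)
C(r) = 13 (C(r) = 9 - 1*(-4) = 9 + 4 = 13)
a(G, O) = G
p(V) = -5 (p(V) = -5 + 0 = -5)
H(g, z) = (13 + z)/(g + z) (H(g, z) = (z + 13)/(g + z) = (13 + z)/(g + z))
H(p(-1), -223) - 16819 = (13 - 223)/(-5 - 223) - 16819 = -210/(-228) - 16819 = -1/228*(-210) - 16819 = 35/38 - 16819 = -639087/38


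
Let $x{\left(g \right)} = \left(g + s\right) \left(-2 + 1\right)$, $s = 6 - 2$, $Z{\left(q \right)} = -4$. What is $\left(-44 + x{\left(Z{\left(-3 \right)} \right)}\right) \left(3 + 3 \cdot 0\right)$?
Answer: $-132$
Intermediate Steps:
$s = 4$
$x{\left(g \right)} = -4 - g$ ($x{\left(g \right)} = \left(g + 4\right) \left(-2 + 1\right) = \left(4 + g\right) \left(-1\right) = -4 - g$)
$\left(-44 + x{\left(Z{\left(-3 \right)} \right)}\right) \left(3 + 3 \cdot 0\right) = \left(-44 - 0\right) \left(3 + 3 \cdot 0\right) = \left(-44 + \left(-4 + 4\right)\right) \left(3 + 0\right) = \left(-44 + 0\right) 3 = \left(-44\right) 3 = -132$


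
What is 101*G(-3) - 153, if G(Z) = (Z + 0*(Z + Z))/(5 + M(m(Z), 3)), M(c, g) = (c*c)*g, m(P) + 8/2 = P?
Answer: -23559/152 ≈ -154.99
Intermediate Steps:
m(P) = -4 + P
M(c, g) = g*c² (M(c, g) = c²*g = g*c²)
G(Z) = Z/(5 + 3*(-4 + Z)²) (G(Z) = (Z + 0*(Z + Z))/(5 + 3*(-4 + Z)²) = (Z + 0*(2*Z))/(5 + 3*(-4 + Z)²) = (Z + 0)/(5 + 3*(-4 + Z)²) = Z/(5 + 3*(-4 + Z)²))
101*G(-3) - 153 = 101*(-3/(5 + 3*(-4 - 3)²)) - 153 = 101*(-3/(5 + 3*(-7)²)) - 153 = 101*(-3/(5 + 3*49)) - 153 = 101*(-3/(5 + 147)) - 153 = 101*(-3/152) - 153 = -303/152 - 153 = -23559/152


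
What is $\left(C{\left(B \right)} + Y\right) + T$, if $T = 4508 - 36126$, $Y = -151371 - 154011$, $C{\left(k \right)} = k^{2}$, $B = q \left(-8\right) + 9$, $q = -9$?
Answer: $-330439$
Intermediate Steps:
$B = 81$ ($B = \left(-9\right) \left(-8\right) + 9 = 72 + 9 = 81$)
$Y = -305382$ ($Y = -151371 - 154011 = -305382$)
$T = -31618$ ($T = 4508 - 36126 = -31618$)
$\left(C{\left(B \right)} + Y\right) + T = \left(81^{2} - 305382\right) - 31618 = \left(6561 - 305382\right) - 31618 = -298821 - 31618 = -330439$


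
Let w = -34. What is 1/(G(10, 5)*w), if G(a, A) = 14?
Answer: -1/476 ≈ -0.0021008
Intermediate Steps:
1/(G(10, 5)*w) = 1/(14*(-34)) = 1/(-476) = -1/476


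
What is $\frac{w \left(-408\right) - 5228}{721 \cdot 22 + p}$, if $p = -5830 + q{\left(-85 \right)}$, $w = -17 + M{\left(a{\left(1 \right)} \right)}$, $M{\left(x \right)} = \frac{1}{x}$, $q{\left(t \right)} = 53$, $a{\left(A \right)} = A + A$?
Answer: $\frac{1504}{10085} \approx 0.14913$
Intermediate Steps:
$a{\left(A \right)} = 2 A$
$w = - \frac{33}{2}$ ($w = -17 + \frac{1}{2 \cdot 1} = -17 + \frac{1}{2} = - \frac{33}{2} \approx -16.5$)
$p = -5777$ ($p = -5830 + 53 = -5777$)
$\frac{w \left(-408\right) - 5228}{721 \cdot 22 + p} = \frac{\left(- \frac{33}{2}\right) \left(-408\right) - 5228}{721 \cdot 22 - 5777} = \frac{6732 - 5228}{15862 - 5777} = \frac{1504}{10085}$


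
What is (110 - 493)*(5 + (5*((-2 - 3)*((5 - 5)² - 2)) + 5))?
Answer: -22980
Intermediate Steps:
(110 - 493)*(5 + (5*((-2 - 3)*((5 - 5)² - 2)) + 5)) = -383*(5 + (5*(-5*(0² - 2)) + 5)) = -383*(5 + (5*(-5*(0 - 2)) + 5)) = -383*(5 + (5*(-5*(-2)) + 5)) = -383*(5 + (5*10 + 5)) = -383*(5 + (50 + 5)) = -383*(5 + 55) = -383*60 = -22980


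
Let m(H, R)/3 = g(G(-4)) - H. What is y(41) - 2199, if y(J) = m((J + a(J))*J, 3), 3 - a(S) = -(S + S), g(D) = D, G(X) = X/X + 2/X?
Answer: -35391/2 ≈ -17696.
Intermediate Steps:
G(X) = 1 + 2/X
a(S) = 3 + 2*S (a(S) = 3 - (-1)*(S + S) = 3 - (-1)*2*S = 3 - (-2)*S = 3 + 2*S)
m(H, R) = 3/2 - 3*H (m(H, R) = 3*((2 - 4)/(-4) - H) = 3*(-¼*(-2) - H) = 3*(½ - H) = 3/2 - 3*H)
y(J) = 3/2 - 3*J*(3 + 3*J) (y(J) = 3/2 - 3*(J + (3 + 2*J))*J = 3/2 - 3*(3 + 3*J)*J = 3/2 - 3*J*(3 + 3*J))
y(41) - 2199 = (3/2 - 9*41*(1 + 41)) - 2199 = (3/2 - 9*41*42) - 2199 = (3/2 - 15498) - 2199 = -30993/2 - 2199 = -35391/2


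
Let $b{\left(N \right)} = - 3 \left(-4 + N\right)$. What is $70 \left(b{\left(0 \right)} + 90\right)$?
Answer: $7140$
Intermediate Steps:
$b{\left(N \right)} = 12 - 3 N$
$70 \left(b{\left(0 \right)} + 90\right) = 70 \left(\left(12 - 0\right) + 90\right) = 70 \left(\left(12 + 0\right) + 90\right) = 70 \left(12 + 90\right) = 70 \cdot 102 = 7140$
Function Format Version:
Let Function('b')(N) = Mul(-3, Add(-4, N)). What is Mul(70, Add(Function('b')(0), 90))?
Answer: 7140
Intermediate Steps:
Function('b')(N) = Add(12, Mul(-3, N))
Mul(70, Add(Function('b')(0), 90)) = Mul(70, Add(Add(12, Mul(-3, 0)), 90)) = Mul(70, Add(Add(12, 0), 90)) = Mul(70, Add(12, 90)) = Mul(70, 102) = 7140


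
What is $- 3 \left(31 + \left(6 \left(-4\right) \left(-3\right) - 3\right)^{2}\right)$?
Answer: $-14376$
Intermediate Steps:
$- 3 \left(31 + \left(6 \left(-4\right) \left(-3\right) - 3\right)^{2}\right) = - 3 \left(31 + \left(\left(-24\right) \left(-3\right) - 3\right)^{2}\right) = - 3 \left(31 + \left(72 - 3\right)^{2}\right) = - 3 \left(31 + 69^{2}\right) = - 3 \left(31 + 4761\right) = \left(-3\right) 4792 = -14376$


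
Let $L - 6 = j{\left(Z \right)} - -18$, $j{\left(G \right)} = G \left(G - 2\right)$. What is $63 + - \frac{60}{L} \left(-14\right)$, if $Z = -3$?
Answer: $\frac{1099}{13} \approx 84.538$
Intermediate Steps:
$j{\left(G \right)} = G \left(-2 + G\right)$
$L = 39$ ($L = 6 - \left(-18 + 3 \left(-2 - 3\right)\right) = 6 + \left(\left(-3\right) \left(-5\right) + 18\right) = 6 + \left(15 + 18\right) = 6 + 33 = 39$)
$63 + - \frac{60}{L} \left(-14\right) = 63 + - \frac{60}{39} \left(-14\right) = 63 + \left(-60\right) \frac{1}{39} \left(-14\right) = 63 - - \frac{280}{13} = 63 + \frac{280}{13} = \frac{1099}{13}$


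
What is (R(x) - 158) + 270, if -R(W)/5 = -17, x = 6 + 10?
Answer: 197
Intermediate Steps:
x = 16
R(W) = 85 (R(W) = -5*(-17) = 85)
(R(x) - 158) + 270 = (85 - 158) + 270 = -73 + 270 = 197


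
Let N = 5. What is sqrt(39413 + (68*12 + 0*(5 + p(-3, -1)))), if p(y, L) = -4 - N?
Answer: 7*sqrt(821) ≈ 200.57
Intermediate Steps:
p(y, L) = -9 (p(y, L) = -4 - 1*5 = -4 - 5 = -9)
sqrt(39413 + (68*12 + 0*(5 + p(-3, -1)))) = sqrt(39413 + (68*12 + 0*(5 - 9))) = sqrt(39413 + (816 + 0*(-4))) = sqrt(39413 + (816 + 0)) = sqrt(39413 + 816) = sqrt(40229) = 7*sqrt(821)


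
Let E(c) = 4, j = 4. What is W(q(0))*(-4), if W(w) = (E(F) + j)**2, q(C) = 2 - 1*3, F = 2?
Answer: -256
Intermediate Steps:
q(C) = -1 (q(C) = 2 - 3 = -1)
W(w) = 64 (W(w) = (4 + 4)**2 = 8**2 = 64)
W(q(0))*(-4) = 64*(-4) = -256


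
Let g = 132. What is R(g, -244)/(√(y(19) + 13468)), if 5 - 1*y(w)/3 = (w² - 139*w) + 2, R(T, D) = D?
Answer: -244*√20317/20317 ≈ -1.7118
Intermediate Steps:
y(w) = 9 - 3*w² + 417*w (y(w) = 15 - 3*((w² - 139*w) + 2) = 15 - 3*(2 + w² - 139*w) = 15 + (-6 - 3*w² + 417*w) = 9 - 3*w² + 417*w)
R(g, -244)/(√(y(19) + 13468)) = -244/√((9 - 3*19² + 417*19) + 13468) = -244/√((9 - 3*361 + 7923) + 13468) = -244/√((9 - 1083 + 7923) + 13468) = -244/√(6849 + 13468) = -244*√20317/20317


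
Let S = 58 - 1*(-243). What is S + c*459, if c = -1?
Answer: -158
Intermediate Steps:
S = 301 (S = 58 + 243 = 301)
S + c*459 = 301 - 1*459 = 301 - 459 = -158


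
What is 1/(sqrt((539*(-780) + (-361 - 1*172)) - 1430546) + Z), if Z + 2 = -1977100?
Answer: -1977102/3908934169903 - I*sqrt(1851499)/3908934169903 ≈ -5.0579e-7 - 3.481e-10*I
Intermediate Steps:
Z = -1977102 (Z = -2 - 1977100 = -1977102)
1/(sqrt((539*(-780) + (-361 - 1*172)) - 1430546) + Z) = 1/(sqrt((539*(-780) + (-361 - 1*172)) - 1430546) - 1977102) = 1/(sqrt((-420420 + (-361 - 172)) - 1430546) - 1977102) = 1/(sqrt((-420420 - 533) - 1430546) - 1977102) = 1/(sqrt(-420953 - 1430546) - 1977102) = 1/(sqrt(-1851499) - 1977102) = 1/(I*sqrt(1851499) - 1977102) = 1/(-1977102 + I*sqrt(1851499))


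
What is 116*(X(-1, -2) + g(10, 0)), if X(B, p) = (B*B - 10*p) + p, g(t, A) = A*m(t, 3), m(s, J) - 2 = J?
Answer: 2204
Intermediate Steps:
m(s, J) = 2 + J
g(t, A) = 5*A (g(t, A) = A*(2 + 3) = A*5 = 5*A)
X(B, p) = B² - 9*p (X(B, p) = (B² - 10*p) + p = B² - 9*p)
116*(X(-1, -2) + g(10, 0)) = 116*(((-1)² - 9*(-2)) + 5*0) = 116*((1 + 18) + 0) = 116*(19 + 0) = 116*19 = 2204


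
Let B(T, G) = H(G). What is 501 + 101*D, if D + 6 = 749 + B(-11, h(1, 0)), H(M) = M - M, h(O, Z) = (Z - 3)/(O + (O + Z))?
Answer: 75544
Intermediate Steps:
h(O, Z) = (-3 + Z)/(Z + 2*O)
H(M) = 0
B(T, G) = 0
D = 743 (D = -6 + (749 + 0) = -6 + 749 = 743)
501 + 101*D = 501 + 101*743 = 501 + 75043 = 75544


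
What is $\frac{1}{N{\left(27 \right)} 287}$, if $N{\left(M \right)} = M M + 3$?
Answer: $\frac{1}{210084} \approx 4.76 \cdot 10^{-6}$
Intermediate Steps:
$N{\left(M \right)} = 3 + M^{2}$ ($N{\left(M \right)} = M^{2} + 3 = 3 + M^{2}$)
$\frac{1}{N{\left(27 \right)} 287} = \frac{1}{\left(3 + 27^{2}\right) 287} = \frac{1}{\left(3 + 729\right) 287} = \frac{1}{732 \cdot 287} = \frac{1}{210084}$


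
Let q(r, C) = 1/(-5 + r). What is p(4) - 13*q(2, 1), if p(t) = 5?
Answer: 28/3 ≈ 9.3333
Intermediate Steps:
p(4) - 13*q(2, 1) = 5 - 13/(-5 + 2) = 5 - 13/(-3) = 5 - 13*(-⅓) = 5 + 13/3 = 28/3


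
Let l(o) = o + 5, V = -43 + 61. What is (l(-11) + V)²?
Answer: 144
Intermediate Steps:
V = 18
l(o) = 5 + o
(l(-11) + V)² = ((5 - 11) + 18)² = (-6 + 18)² = 12² = 144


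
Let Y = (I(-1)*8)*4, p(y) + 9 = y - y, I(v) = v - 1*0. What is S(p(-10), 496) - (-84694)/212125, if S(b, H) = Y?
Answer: -6703306/212125 ≈ -31.601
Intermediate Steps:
I(v) = v (I(v) = v + 0 = v)
p(y) = -9 (p(y) = -9 + (y - y) = -9 + 0 = -9)
Y = -32 (Y = -1*8*4 = -8*4 = -32)
S(b, H) = -32
S(p(-10), 496) - (-84694)/212125 = -32 - (-84694)/212125 = -32 - 1*(-84694/212125) = -32 + 84694/212125 = -6703306/212125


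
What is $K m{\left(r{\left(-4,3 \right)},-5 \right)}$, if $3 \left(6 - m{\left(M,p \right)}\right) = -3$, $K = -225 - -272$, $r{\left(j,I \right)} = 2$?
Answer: $329$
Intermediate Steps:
$K = 47$ ($K = -225 + 272 = 47$)
$m{\left(M,p \right)} = 7$ ($m{\left(M,p \right)} = 6 - -1 = 6 + 1 = 7$)
$K m{\left(r{\left(-4,3 \right)},-5 \right)} = 47 \cdot 7 = 329$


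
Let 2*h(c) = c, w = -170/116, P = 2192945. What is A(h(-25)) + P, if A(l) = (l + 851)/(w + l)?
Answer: 592078939/270 ≈ 2.1929e+6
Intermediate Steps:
w = -85/58 (w = -170*1/116 = -85/58 ≈ -1.4655)
h(c) = c/2
A(l) = (851 + l)/(-85/58 + l) (A(l) = (l + 851)/(-85/58 + l) = (851 + l)/(-85/58 + l))
A(h(-25)) + P = 58*(851 + (½)*(-25))/(-85 + 58*((½)*(-25))) + 2192945 = 58*(851 - 25/2)/(-85 + 58*(-25/2)) + 2192945 = 58*(1677/2)/(-85 - 725) + 2192945 = 58*(1677/2)/(-810) + 2192945 = 58*(-1/810)*(1677/2) + 2192945 = -16211/270 + 2192945 = 592078939/270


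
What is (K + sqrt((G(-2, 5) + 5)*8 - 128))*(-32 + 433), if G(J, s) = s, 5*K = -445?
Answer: -35689 + 1604*I*sqrt(3) ≈ -35689.0 + 2778.2*I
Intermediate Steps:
K = -89 (K = (1/5)*(-445) = -89)
(K + sqrt((G(-2, 5) + 5)*8 - 128))*(-32 + 433) = (-89 + sqrt((5 + 5)*8 - 128))*(-32 + 433) = (-89 + sqrt(10*8 - 128))*401 = (-89 + sqrt(80 - 128))*401 = (-89 + sqrt(-48))*401 = (-89 + 4*I*sqrt(3))*401 = -35689 + 1604*I*sqrt(3)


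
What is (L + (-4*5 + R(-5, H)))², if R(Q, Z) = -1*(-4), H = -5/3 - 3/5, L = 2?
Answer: 196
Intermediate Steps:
H = -34/15 (H = -5*⅓ - 3*⅕ = -5/3 - ⅗ = -34/15 ≈ -2.2667)
R(Q, Z) = 4
(L + (-4*5 + R(-5, H)))² = (2 + (-4*5 + 4))² = (2 + (-20 + 4))² = (2 - 16)² = (-14)² = 196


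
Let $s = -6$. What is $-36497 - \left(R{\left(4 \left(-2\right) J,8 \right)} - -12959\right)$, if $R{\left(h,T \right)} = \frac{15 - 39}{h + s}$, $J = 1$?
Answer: $- \frac{346204}{7} \approx -49458.0$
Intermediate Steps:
$R{\left(h,T \right)} = - \frac{24}{-6 + h}$ ($R{\left(h,T \right)} = \frac{15 - 39}{h - 6} = - \frac{24}{-6 + h}$)
$-36497 - \left(R{\left(4 \left(-2\right) J,8 \right)} - -12959\right) = -36497 - \left(- \frac{24}{-6 + 4 \left(-2\right) 1} - -12959\right) = -36497 - \left(- \frac{24}{-6 - 8} + 12959\right) = -36497 - \left(- \frac{24}{-14} + 12959\right) = -36497 - \left(\left(-24\right) \left(- \frac{1}{14}\right) + 12959\right) = -36497 - \left(\frac{12}{7} + 12959\right) = -36497 - \frac{90725}{7} = - \frac{346204}{7}$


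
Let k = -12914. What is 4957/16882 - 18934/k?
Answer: 191829243/109007074 ≈ 1.7598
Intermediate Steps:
4957/16882 - 18934/k = 4957/16882 - 18934/(-12914) = 4957*(1/16882) - 18934*(-1/12914) = 4957/16882 + 9467/6457 = 191829243/109007074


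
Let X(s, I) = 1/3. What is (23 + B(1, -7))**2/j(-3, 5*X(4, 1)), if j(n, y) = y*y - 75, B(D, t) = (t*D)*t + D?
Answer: -47961/650 ≈ -73.786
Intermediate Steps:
B(D, t) = D + D*t**2 (B(D, t) = (D*t)*t + D = D*t**2 + D = D + D*t**2)
X(s, I) = 1/3
j(n, y) = -75 + y**2 (j(n, y) = y**2 - 75 = -75 + y**2)
(23 + B(1, -7))**2/j(-3, 5*X(4, 1)) = (23 + 1*(1 + (-7)**2))**2/(-75 + (5*(1/3))**2) = (23 + 1*(1 + 49))**2/(-75 + (5/3)**2) = (23 + 1*50)**2/(-75 + 25/9) = (23 + 50)**2/(-650/9) = 73**2*(-9/650) = 5329*(-9/650) = -47961/650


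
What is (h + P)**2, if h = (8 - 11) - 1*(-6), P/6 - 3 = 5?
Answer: 2601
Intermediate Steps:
P = 48 (P = 18 + 6*5 = 18 + 30 = 48)
h = 3 (h = -3 + 6 = 3)
(h + P)**2 = (3 + 48)**2 = 51**2 = 2601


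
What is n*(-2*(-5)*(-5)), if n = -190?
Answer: 9500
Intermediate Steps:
n*(-2*(-5)*(-5)) = -190*(-2*(-5))*(-5) = -1900*(-5) = -190*(-50) = 9500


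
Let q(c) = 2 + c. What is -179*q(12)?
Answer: -2506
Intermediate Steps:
-179*q(12) = -179*(2 + 12) = -179*14 = -2506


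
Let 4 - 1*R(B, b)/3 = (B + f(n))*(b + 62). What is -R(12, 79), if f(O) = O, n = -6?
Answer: 2526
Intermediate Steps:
R(B, b) = 12 - 3*(-6 + B)*(62 + b) (R(B, b) = 12 - 3*(B - 6)*(b + 62) = 12 - 3*(-6 + B)*(62 + b))
-R(12, 79) = -(1128 - 186*12 + 18*79 - 3*12*79) = -(1128 - 2232 + 1422 - 2844) = -1*(-2526) = 2526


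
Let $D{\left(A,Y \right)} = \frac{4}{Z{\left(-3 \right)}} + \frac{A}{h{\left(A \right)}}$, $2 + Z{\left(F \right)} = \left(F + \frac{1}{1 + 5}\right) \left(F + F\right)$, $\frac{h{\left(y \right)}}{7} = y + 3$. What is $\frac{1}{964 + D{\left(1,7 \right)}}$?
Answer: $\frac{420}{405007} \approx 0.001037$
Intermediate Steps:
$h{\left(y \right)} = 21 + 7 y$ ($h{\left(y \right)} = 7 \left(y + 3\right) = 7 \left(3 + y\right) = 21 + 7 y$)
$Z{\left(F \right)} = -2 + 2 F \left(\frac{1}{6} + F\right)$ ($Z{\left(F \right)} = -2 + \left(F + \frac{1}{1 + 5}\right) \left(F + F\right) = -2 + \left(F + \frac{1}{6}\right) 2 F = -2 + \left(\frac{1}{6} + F\right) 2 F = -2 + 2 F \left(\frac{1}{6} + F\right)$)
$D{\left(A,Y \right)} = \frac{4}{15} + \frac{A}{21 + 7 A}$ ($D{\left(A,Y \right)} = \frac{4}{-2 + 2 \left(-3\right)^{2} + \frac{1}{3} \left(-3\right)} + \frac{A}{21 + 7 A} = \frac{4}{-2 + 2 \cdot 9 - 1} + \frac{A}{21 + 7 A} = \frac{4}{-2 + 18 - 1} + \frac{A}{21 + 7 A} = \frac{4}{15} + \frac{A}{21 + 7 A}$)
$\frac{1}{964 + D{\left(1,7 \right)}} = \frac{1}{964 + \frac{84 + 43 \cdot 1}{105 \left(3 + 1\right)}} = \frac{1}{964 + \frac{84 + 43}{105 \cdot 4}} = \frac{1}{964 + \frac{1}{105} \cdot \frac{1}{4} \cdot 127} = \frac{1}{964 + \frac{127}{420}} = \frac{1}{\frac{405007}{420}} = \frac{420}{405007}$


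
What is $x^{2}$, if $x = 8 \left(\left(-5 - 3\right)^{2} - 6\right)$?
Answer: $215296$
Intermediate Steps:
$x = 464$ ($x = 8 \left(\left(-8\right)^{2} - 6\right) = 8 \left(64 - 6\right) = 8 \cdot 58 = 464$)
$x^{2} = 464^{2} = 215296$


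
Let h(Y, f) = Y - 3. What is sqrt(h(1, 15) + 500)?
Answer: sqrt(498) ≈ 22.316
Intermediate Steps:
h(Y, f) = -3 + Y
sqrt(h(1, 15) + 500) = sqrt((-3 + 1) + 500) = sqrt(-2 + 500) = sqrt(498)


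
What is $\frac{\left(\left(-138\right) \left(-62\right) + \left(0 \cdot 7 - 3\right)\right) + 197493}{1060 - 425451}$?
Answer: $- \frac{206046}{424391} \approx -0.48551$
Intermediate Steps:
$\frac{\left(\left(-138\right) \left(-62\right) + \left(0 \cdot 7 - 3\right)\right) + 197493}{1060 - 425451} = \frac{\left(8556 + \left(0 - 3\right)\right) + 197493}{-424391} = \left(\left(8556 - 3\right) + 197493\right) \left(- \frac{1}{424391}\right) = \left(8553 + 197493\right) \left(- \frac{1}{424391}\right) = 206046 \left(- \frac{1}{424391}\right) = - \frac{206046}{424391}$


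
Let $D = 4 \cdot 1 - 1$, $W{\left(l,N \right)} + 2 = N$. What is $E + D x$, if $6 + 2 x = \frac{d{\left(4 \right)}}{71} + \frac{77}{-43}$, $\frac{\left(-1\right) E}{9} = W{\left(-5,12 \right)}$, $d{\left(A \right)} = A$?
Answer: $- \frac{620379}{6106} \approx -101.6$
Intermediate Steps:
$W{\left(l,N \right)} = -2 + N$
$E = -90$ ($E = - 9 \left(-2 + 12\right) = \left(-9\right) 10 = -90$)
$x = - \frac{23613}{6106}$ ($x = -3 + \frac{\frac{4}{71} + \frac{77}{-43}}{2} = -3 + \frac{4 \cdot \frac{1}{71} + 77 \left(- \frac{1}{43}\right)}{2} = -3 + \frac{\frac{4}{71} - \frac{77}{43}}{2} = -3 + \frac{1}{2} \left(- \frac{5295}{3053}\right) = -3 - \frac{5295}{6106} = - \frac{23613}{6106} \approx -3.8672$)
$D = 3$ ($D = 4 - 1 = 3$)
$E + D x = -90 + 3 \left(- \frac{23613}{6106}\right) = -90 - \frac{70839}{6106} = - \frac{620379}{6106}$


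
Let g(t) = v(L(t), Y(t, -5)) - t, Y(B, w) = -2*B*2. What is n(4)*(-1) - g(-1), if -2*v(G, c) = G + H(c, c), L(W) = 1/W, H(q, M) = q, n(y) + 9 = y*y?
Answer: -13/2 ≈ -6.5000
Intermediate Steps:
n(y) = -9 + y**2 (n(y) = -9 + y*y = -9 + y**2)
Y(B, w) = -4*B
v(G, c) = -G/2 - c/2 (v(G, c) = -(G + c)/2 = -G/2 - c/2)
g(t) = t - 1/(2*t) (g(t) = (-1/(2*t) - (-2)*t) - t = (-1/(2*t) + 2*t) - t = (2*t - 1/(2*t)) - t = t - 1/(2*t))
n(4)*(-1) - g(-1) = (-9 + 4**2)*(-1) - (-1 - 1/2/(-1)) = (-9 + 16)*(-1) - (-1 - 1/2*(-1)) = 7*(-1) - (-1 + 1/2) = -7 - 1*(-1/2) = -7 + 1/2 = -13/2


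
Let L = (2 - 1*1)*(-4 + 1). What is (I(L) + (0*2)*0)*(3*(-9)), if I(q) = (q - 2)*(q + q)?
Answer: -810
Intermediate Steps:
L = -3 (L = (2 - 1)*(-3) = 1*(-3) = -3)
I(q) = 2*q*(-2 + q) (I(q) = (-2 + q)*(2*q) = 2*q*(-2 + q))
(I(L) + (0*2)*0)*(3*(-9)) = (2*(-3)*(-2 - 3) + (0*2)*0)*(3*(-9)) = (2*(-3)*(-5) + 0*0)*(-27) = (30 + 0)*(-27) = 30*(-27) = -810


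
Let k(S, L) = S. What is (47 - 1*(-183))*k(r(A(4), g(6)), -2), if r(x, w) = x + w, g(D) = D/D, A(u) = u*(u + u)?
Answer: 7590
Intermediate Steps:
A(u) = 2*u² (A(u) = u*(2*u) = 2*u²)
g(D) = 1
r(x, w) = w + x
(47 - 1*(-183))*k(r(A(4), g(6)), -2) = (47 - 1*(-183))*(1 + 2*4²) = (47 + 183)*(1 + 2*16) = 230*(1 + 32) = 230*33 = 7590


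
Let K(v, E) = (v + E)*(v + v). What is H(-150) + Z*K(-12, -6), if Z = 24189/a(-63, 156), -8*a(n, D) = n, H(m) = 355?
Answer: 9291061/7 ≈ 1.3273e+6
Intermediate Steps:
a(n, D) = -n/8
K(v, E) = 2*v*(E + v) (K(v, E) = (E + v)*(2*v) = 2*v*(E + v))
Z = 64504/21 (Z = 24189/((-⅛*(-63))) = 24189/(63/8) = 24189*(8/63) = 64504/21 ≈ 3071.6)
H(-150) + Z*K(-12, -6) = 355 + 64504*(2*(-12)*(-6 - 12))/21 = 355 + 64504*(2*(-12)*(-18))/21 = 355 + (64504/21)*432 = 355 + 9288576/7 = 9291061/7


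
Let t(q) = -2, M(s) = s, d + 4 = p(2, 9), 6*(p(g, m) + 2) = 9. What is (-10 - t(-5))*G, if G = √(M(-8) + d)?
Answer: -20*I*√2 ≈ -28.284*I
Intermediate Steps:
p(g, m) = -½ (p(g, m) = -2 + (⅙)*9 = -2 + 3/2 = -½)
d = -9/2 (d = -4 - ½ = -9/2 ≈ -4.5000)
G = 5*I*√2/2 (G = √(-8 - 9/2) = √(-25/2) = 5*I*√2/2 ≈ 3.5355*I)
(-10 - t(-5))*G = (-10 - 1*(-2))*(5*I*√2/2) = (-10 + 2)*(5*I*√2/2) = -20*I*√2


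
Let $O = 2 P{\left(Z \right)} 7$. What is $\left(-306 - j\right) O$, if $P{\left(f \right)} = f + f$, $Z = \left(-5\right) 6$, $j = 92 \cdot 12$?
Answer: $1184400$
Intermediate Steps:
$j = 1104$
$Z = -30$
$P{\left(f \right)} = 2 f$
$O = -840$ ($O = 2 \cdot 2 \left(-30\right) 7 = 2 \left(-60\right) 7 = \left(-120\right) 7 = -840$)
$\left(-306 - j\right) O = \left(-306 - 1104\right) \left(-840\right) = \left(-1410\right) \left(-840\right) = 1184400$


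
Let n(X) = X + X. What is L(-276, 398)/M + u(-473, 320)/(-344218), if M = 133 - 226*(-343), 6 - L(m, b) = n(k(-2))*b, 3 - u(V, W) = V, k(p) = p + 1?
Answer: 17078640/1909205137 ≈ 0.0089454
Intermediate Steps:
k(p) = 1 + p
n(X) = 2*X
u(V, W) = 3 - V
L(m, b) = 6 + 2*b (L(m, b) = 6 - 2*(1 - 2)*b = 6 - 2*(-1)*b = 6 - (-2)*b = 6 + 2*b)
M = 77651 (M = 133 + 77518 = 77651)
L(-276, 398)/M + u(-473, 320)/(-344218) = (6 + 2*398)/77651 + (3 - 1*(-473))/(-344218) = (6 + 796)*(1/77651) + (3 + 473)*(-1/344218) = 802*(1/77651) + 476*(-1/344218) = 802/77651 - 34/24587 = 17078640/1909205137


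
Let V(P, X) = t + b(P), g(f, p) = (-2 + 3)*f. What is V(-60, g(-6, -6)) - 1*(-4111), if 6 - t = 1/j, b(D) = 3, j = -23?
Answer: 94761/23 ≈ 4120.0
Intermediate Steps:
t = 139/23 (t = 6 - 1/(-23) = 6 - 1*(-1/23) = 6 + 1/23 = 139/23 ≈ 6.0435)
g(f, p) = f (g(f, p) = 1*f = f)
V(P, X) = 208/23 (V(P, X) = 139/23 + 3 = 208/23)
V(-60, g(-6, -6)) - 1*(-4111) = 208/23 - 1*(-4111) = 208/23 + 4111 = 94761/23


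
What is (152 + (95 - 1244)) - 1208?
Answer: -2205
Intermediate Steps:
(152 + (95 - 1244)) - 1208 = (152 - 1149) - 1208 = -997 - 1208 = -2205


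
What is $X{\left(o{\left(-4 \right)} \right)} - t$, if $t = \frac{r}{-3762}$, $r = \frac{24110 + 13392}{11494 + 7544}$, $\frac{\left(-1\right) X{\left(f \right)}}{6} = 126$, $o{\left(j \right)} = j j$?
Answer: $- \frac{27072702617}{35810478} \approx -756.0$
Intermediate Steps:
$o{\left(j \right)} = j^{2}$
$X{\left(f \right)} = -756$ ($X{\left(f \right)} = \left(-6\right) 126 = -756$)
$r = \frac{18751}{9519}$ ($r = \frac{37502}{19038} = 37502 \cdot \frac{1}{19038} = \frac{18751}{9519} \approx 1.9699$)
$t = - \frac{18751}{35810478}$ ($t = \frac{18751}{9519 \left(-3762\right)} = \frac{18751}{9519} \left(- \frac{1}{3762}\right) = - \frac{18751}{35810478} \approx -0.00052362$)
$X{\left(o{\left(-4 \right)} \right)} - t = -756 - - \frac{18751}{35810478} = -756 + \frac{18751}{35810478} = - \frac{27072702617}{35810478}$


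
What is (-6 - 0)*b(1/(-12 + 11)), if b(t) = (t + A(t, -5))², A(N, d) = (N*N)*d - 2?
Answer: -384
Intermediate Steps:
A(N, d) = -2 + d*N² (A(N, d) = N²*d - 2 = d*N² - 2 = -2 + d*N²)
b(t) = (-2 + t - 5*t²)² (b(t) = (t + (-2 - 5*t²))² = (-2 + t - 5*t²)²)
(-6 - 0)*b(1/(-12 + 11)) = (-6 - 0)*(2 - 1/(-12 + 11) + 5*(1/(-12 + 11))²)² = (-6 - 1*0)*(2 - 1/(-1) + 5*(1/(-1))²)² = (-6 + 0)*(2 - 1*(-1) + 5*(-1)²)² = -6*(2 + 1 + 5*1)² = -6*(2 + 1 + 5)² = -6*8² = -6*64 = -384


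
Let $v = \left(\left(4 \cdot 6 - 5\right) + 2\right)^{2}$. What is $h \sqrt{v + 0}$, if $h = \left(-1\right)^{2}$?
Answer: $21$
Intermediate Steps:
$v = 441$ ($v = \left(\left(24 - 5\right) + 2\right)^{2} = \left(19 + 2\right)^{2} = 21^{2} = 441$)
$h = 1$
$h \sqrt{v + 0} = 1 \sqrt{441 + 0} = 1 \sqrt{441} = 1 \cdot 21 = 21$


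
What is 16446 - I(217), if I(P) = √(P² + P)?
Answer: 16446 - √47306 ≈ 16229.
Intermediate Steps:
I(P) = √(P + P²)
16446 - I(217) = 16446 - √(217*(1 + 217)) = 16446 - √(217*218) = 16446 - √47306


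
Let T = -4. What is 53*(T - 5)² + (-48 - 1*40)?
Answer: 4205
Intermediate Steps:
53*(T - 5)² + (-48 - 1*40) = 53*(-4 - 5)² + (-48 - 1*40) = 53*(-9)² + (-48 - 40) = 53*81 - 88 = 4293 - 88 = 4205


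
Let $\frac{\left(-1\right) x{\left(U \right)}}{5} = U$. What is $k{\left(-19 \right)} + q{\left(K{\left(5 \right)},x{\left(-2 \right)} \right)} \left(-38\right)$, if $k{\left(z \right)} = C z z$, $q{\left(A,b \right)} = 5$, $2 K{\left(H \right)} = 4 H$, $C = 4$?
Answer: $1254$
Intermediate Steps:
$x{\left(U \right)} = - 5 U$
$K{\left(H \right)} = 2 H$ ($K{\left(H \right)} = \frac{4 H}{2} = 2 H$)
$k{\left(z \right)} = 4 z^{2}$ ($k{\left(z \right)} = 4 z z = 4 z^{2}$)
$k{\left(-19 \right)} + q{\left(K{\left(5 \right)},x{\left(-2 \right)} \right)} \left(-38\right) = 4 \left(-19\right)^{2} + 5 \left(-38\right) = 4 \cdot 361 - 190 = 1444 - 190 = 1254$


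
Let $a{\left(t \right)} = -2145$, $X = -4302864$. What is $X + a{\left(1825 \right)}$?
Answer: $-4305009$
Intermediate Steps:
$X + a{\left(1825 \right)} = -4302864 - 2145 = -4305009$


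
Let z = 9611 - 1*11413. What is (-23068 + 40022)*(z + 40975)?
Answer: 664139042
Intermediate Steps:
z = -1802 (z = 9611 - 11413 = -1802)
(-23068 + 40022)*(z + 40975) = (-23068 + 40022)*(-1802 + 40975) = 16954*39173 = 664139042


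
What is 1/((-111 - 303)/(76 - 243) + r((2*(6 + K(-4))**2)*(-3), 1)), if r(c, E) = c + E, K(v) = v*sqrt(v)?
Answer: 4782379/10072978633 - 16064064*I/10072978633 ≈ 0.00047477 - 0.0015948*I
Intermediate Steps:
K(v) = v**(3/2)
r(c, E) = E + c
1/((-111 - 303)/(76 - 243) + r((2*(6 + K(-4))**2)*(-3), 1)) = 1/((-111 - 303)/(76 - 243) + (1 + (2*(6 + (-4)**(3/2))**2)*(-3))) = 1/(-414/(-167) + (1 + (2*(6 - 8*I)**2)*(-3))) = 1/(-414*(-1/167) + (1 - 6*(6 - 8*I)**2)) = 1/(414/167 + (1 - 6*(6 - 8*I)**2)) = 1/(581/167 - 6*(6 - 8*I)**2)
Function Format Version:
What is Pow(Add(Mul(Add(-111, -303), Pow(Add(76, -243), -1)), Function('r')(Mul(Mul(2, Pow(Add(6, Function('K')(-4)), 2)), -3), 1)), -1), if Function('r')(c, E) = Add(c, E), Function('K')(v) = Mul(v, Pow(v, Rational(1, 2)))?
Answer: Add(Rational(4782379, 10072978633), Mul(Rational(-16064064, 10072978633), I)) ≈ Add(0.00047477, Mul(-0.0015948, I))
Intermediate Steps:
Function('K')(v) = Pow(v, Rational(3, 2))
Function('r')(c, E) = Add(E, c)
Pow(Add(Mul(Add(-111, -303), Pow(Add(76, -243), -1)), Function('r')(Mul(Mul(2, Pow(Add(6, Function('K')(-4)), 2)), -3), 1)), -1) = Pow(Add(Mul(Add(-111, -303), Pow(Add(76, -243), -1)), Add(1, Mul(Mul(2, Pow(Add(6, Pow(-4, Rational(3, 2))), 2)), -3))), -1) = Pow(Add(Mul(-414, Pow(-167, -1)), Add(1, Mul(Mul(2, Pow(Add(6, Mul(-8, I)), 2)), -3))), -1) = Pow(Add(Mul(-414, Rational(-1, 167)), Add(1, Mul(-6, Pow(Add(6, Mul(-8, I)), 2)))), -1) = Pow(Add(Rational(414, 167), Add(1, Mul(-6, Pow(Add(6, Mul(-8, I)), 2)))), -1) = Pow(Add(Rational(581, 167), Mul(-6, Pow(Add(6, Mul(-8, I)), 2))), -1)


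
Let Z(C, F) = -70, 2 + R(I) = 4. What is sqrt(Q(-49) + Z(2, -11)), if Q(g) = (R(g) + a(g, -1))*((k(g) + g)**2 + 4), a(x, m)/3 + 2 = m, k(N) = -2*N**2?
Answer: 7*I*sqrt(3361745) ≈ 12835.0*I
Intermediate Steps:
R(I) = 2 (R(I) = -2 + 4 = 2)
a(x, m) = -6 + 3*m
Q(g) = -28 - 7*(g - 2*g**2)**2 (Q(g) = (2 + (-6 + 3*(-1)))*((-2*g**2 + g)**2 + 4) = (2 + (-6 - 3))*((g - 2*g**2)**2 + 4) = (2 - 9)*(4 + (g - 2*g**2)**2) = -7*(4 + (g - 2*g**2)**2) = -28 - 7*(g - 2*g**2)**2)
sqrt(Q(-49) + Z(2, -11)) = sqrt((-28 - 7*(-49)**2*(-1 + 2*(-49))**2) - 70) = sqrt((-28 - 7*2401*(-1 - 98)**2) - 70) = sqrt((-28 - 7*2401*(-99)**2) - 70) = sqrt((-28 - 7*2401*9801) - 70) = sqrt((-28 - 164725407) - 70) = sqrt(-164725435 - 70) = sqrt(-164725505) = 7*I*sqrt(3361745)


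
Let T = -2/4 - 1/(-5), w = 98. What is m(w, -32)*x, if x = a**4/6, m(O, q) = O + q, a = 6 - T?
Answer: 173282571/10000 ≈ 17328.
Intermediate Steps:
T = -3/10 (T = -2*1/4 - 1*(-1/5) = -1/2 + 1/5 = -3/10 ≈ -0.30000)
a = 63/10 (a = 6 - 1*(-3/10) = 6 + 3/10 = 63/10 ≈ 6.3000)
x = 5250987/20000 (x = (63/10)**4/6 = (15752961/10000)*(1/6) = 5250987/20000 ≈ 262.55)
m(w, -32)*x = (98 - 32)*(5250987/20000) = 66*(5250987/20000) = 173282571/10000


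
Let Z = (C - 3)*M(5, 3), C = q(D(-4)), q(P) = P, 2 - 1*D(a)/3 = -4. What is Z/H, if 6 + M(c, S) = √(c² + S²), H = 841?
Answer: -90/841 + 15*√34/841 ≈ -0.0030151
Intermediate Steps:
D(a) = 18 (D(a) = 6 - 3*(-4) = 6 + 12 = 18)
M(c, S) = -6 + √(S² + c²) (M(c, S) = -6 + √(c² + S²) = -6 + √(S² + c²))
C = 18
Z = -90 + 15*√34 (Z = (18 - 3)*(-6 + √(3² + 5²)) = 15*(-6 + √(9 + 25)) = 15*(-6 + √34) = -90 + 15*√34 ≈ -2.5357)
Z/H = (-90 + 15*√34)/841 = (-90 + 15*√34)*(1/841) = -90/841 + 15*√34/841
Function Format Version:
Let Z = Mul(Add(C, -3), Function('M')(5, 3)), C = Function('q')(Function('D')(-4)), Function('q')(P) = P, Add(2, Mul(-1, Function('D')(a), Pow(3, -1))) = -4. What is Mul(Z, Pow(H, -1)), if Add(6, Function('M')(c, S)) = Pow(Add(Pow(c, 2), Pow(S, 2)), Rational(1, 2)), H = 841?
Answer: Add(Rational(-90, 841), Mul(Rational(15, 841), Pow(34, Rational(1, 2)))) ≈ -0.0030151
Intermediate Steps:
Function('D')(a) = 18 (Function('D')(a) = Add(6, Mul(-3, -4)) = Add(6, 12) = 18)
Function('M')(c, S) = Add(-6, Pow(Add(Pow(S, 2), Pow(c, 2)), Rational(1, 2))) (Function('M')(c, S) = Add(-6, Pow(Add(Pow(c, 2), Pow(S, 2)), Rational(1, 2))) = Add(-6, Pow(Add(Pow(S, 2), Pow(c, 2)), Rational(1, 2))))
C = 18
Z = Add(-90, Mul(15, Pow(34, Rational(1, 2)))) (Z = Mul(Add(18, -3), Add(-6, Pow(Add(Pow(3, 2), Pow(5, 2)), Rational(1, 2)))) = Mul(15, Add(-6, Pow(Add(9, 25), Rational(1, 2)))) = Mul(15, Add(-6, Pow(34, Rational(1, 2)))) = Add(-90, Mul(15, Pow(34, Rational(1, 2)))) ≈ -2.5357)
Mul(Z, Pow(H, -1)) = Mul(Add(-90, Mul(15, Pow(34, Rational(1, 2)))), Pow(841, -1)) = Mul(Add(-90, Mul(15, Pow(34, Rational(1, 2)))), Rational(1, 841)) = Add(Rational(-90, 841), Mul(Rational(15, 841), Pow(34, Rational(1, 2))))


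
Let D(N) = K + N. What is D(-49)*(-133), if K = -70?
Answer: 15827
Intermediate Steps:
D(N) = -70 + N
D(-49)*(-133) = (-70 - 49)*(-133) = -119*(-133) = 15827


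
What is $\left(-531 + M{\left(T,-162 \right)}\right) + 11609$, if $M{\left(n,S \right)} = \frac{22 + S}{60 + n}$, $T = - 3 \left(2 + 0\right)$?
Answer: $\frac{299036}{27} \approx 11075.0$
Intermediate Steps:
$T = -6$ ($T = \left(-3\right) 2 = -6$)
$M{\left(n,S \right)} = \frac{22 + S}{60 + n}$
$\left(-531 + M{\left(T,-162 \right)}\right) + 11609 = \left(-531 + \frac{22 - 162}{60 - 6}\right) + 11609 = \left(-531 + \frac{1}{54} \left(-140\right)\right) + 11609 = \left(-531 - \frac{70}{27}\right) + 11609 = - \frac{14407}{27} + 11609 = \frac{299036}{27}$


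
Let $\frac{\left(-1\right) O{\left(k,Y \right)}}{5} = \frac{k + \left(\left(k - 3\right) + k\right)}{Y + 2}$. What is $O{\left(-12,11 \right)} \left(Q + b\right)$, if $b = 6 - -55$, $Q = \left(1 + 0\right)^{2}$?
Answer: $930$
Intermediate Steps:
$O{\left(k,Y \right)} = - \frac{5 \left(-3 + 3 k\right)}{2 + Y}$ ($O{\left(k,Y \right)} = - 5 \frac{k + \left(\left(k - 3\right) + k\right)}{Y + 2} = - 5 \frac{k + \left(\left(-3 + k\right) + k\right)}{2 + Y} = - 5 \frac{k + \left(-3 + 2 k\right)}{2 + Y} = - 5 \frac{-3 + 3 k}{2 + Y} = - \frac{5 \left(-3 + 3 k\right)}{2 + Y}$)
$Q = 1$ ($Q = 1^{2} = 1$)
$b = 61$ ($b = 6 + 55 = 61$)
$O{\left(-12,11 \right)} \left(Q + b\right) = \frac{15 \left(1 - -12\right)}{2 + 11} \left(1 + 61\right) = \frac{15 \left(1 + 12\right)}{13} \cdot 62 = 15 \cdot \frac{1}{13} \cdot 13 \cdot 62 = 15 \cdot 62 = 930$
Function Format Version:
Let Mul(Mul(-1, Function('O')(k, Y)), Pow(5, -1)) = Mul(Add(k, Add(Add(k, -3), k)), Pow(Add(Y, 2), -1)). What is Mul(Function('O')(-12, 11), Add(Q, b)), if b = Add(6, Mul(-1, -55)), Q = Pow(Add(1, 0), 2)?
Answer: 930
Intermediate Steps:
Function('O')(k, Y) = Mul(-5, Pow(Add(2, Y), -1), Add(-3, Mul(3, k))) (Function('O')(k, Y) = Mul(-5, Mul(Add(k, Add(Add(k, -3), k)), Pow(Add(Y, 2), -1))) = Mul(-5, Mul(Add(k, Add(Add(-3, k), k)), Pow(Add(2, Y), -1))) = Mul(-5, Mul(Add(k, Add(-3, Mul(2, k))), Pow(Add(2, Y), -1))) = Mul(-5, Mul(Add(-3, Mul(3, k)), Pow(Add(2, Y), -1))) = Mul(-5, Mul(Pow(Add(2, Y), -1), Add(-3, Mul(3, k)))) = Mul(-5, Pow(Add(2, Y), -1), Add(-3, Mul(3, k))))
Q = 1 (Q = Pow(1, 2) = 1)
b = 61 (b = Add(6, 55) = 61)
Mul(Function('O')(-12, 11), Add(Q, b)) = Mul(Mul(15, Pow(Add(2, 11), -1), Add(1, Mul(-1, -12))), Add(1, 61)) = Mul(Mul(15, Pow(13, -1), Add(1, 12)), 62) = Mul(Mul(15, Rational(1, 13), 13), 62) = Mul(15, 62) = 930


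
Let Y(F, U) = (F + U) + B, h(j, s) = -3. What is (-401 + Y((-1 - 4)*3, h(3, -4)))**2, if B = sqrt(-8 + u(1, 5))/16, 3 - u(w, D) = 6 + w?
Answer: (3352 - I*sqrt(3))**2/64 ≈ 1.7556e+5 - 181.43*I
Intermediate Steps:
u(w, D) = -3 - w (u(w, D) = 3 - (6 + w) = 3 + (-6 - w) = -3 - w)
B = I*sqrt(3)/8 (B = sqrt(-8 + (-3 - 1*1))/16 = sqrt(-8 + (-3 - 1))*(1/16) = sqrt(-8 - 4)*(1/16) = sqrt(-12)*(1/16) = (2*I*sqrt(3))*(1/16) = I*sqrt(3)/8 ≈ 0.21651*I)
Y(F, U) = F + U + I*sqrt(3)/8 (Y(F, U) = (F + U) + I*sqrt(3)/8 = F + U + I*sqrt(3)/8)
(-401 + Y((-1 - 4)*3, h(3, -4)))**2 = (-401 + ((-1 - 4)*3 - 3 + I*sqrt(3)/8))**2 = (-401 + (-5*3 - 3 + I*sqrt(3)/8))**2 = (-401 + (-15 - 3 + I*sqrt(3)/8))**2 = (-401 + (-18 + I*sqrt(3)/8))**2 = (-419 + I*sqrt(3)/8)**2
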